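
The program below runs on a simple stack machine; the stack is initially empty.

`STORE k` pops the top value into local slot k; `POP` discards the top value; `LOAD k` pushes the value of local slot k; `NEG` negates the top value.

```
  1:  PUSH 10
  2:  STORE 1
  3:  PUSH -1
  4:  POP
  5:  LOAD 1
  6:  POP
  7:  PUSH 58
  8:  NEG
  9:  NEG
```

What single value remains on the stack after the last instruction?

58

PUSH 10 : [10]
STORE 1 : []
PUSH -1 : [-1]
POP     : []
LOAD 1  : [10]
POP     : []
PUSH 58 : [58]
NEG     : [-58]
NEG     : [58]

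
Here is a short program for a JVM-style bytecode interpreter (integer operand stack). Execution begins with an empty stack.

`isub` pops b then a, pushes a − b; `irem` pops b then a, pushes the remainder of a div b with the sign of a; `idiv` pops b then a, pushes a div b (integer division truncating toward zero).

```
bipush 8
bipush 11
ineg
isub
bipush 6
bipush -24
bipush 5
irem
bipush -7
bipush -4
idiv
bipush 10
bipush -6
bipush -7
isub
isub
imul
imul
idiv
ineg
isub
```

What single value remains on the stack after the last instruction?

19

bipush 8   -> 8
bipush 11  -> 8 11
ineg       -> 8 -11
isub       -> 19
bipush 6   -> 19 6
bipush -24 -> 19 6 -24
bipush 5   -> 19 6 -24 5
irem       -> 19 6 -4
bipush -7  -> 19 6 -4 -7
bipush -4  -> 19 6 -4 -7 -4
idiv       -> 19 6 -4 1
bipush 10  -> 19 6 -4 1 10
bipush -6  -> 19 6 -4 1 10 -6
bipush -7  -> 19 6 -4 1 10 -6 -7
isub       -> 19 6 -4 1 10 1
isub       -> 19 6 -4 1 9
imul       -> 19 6 -4 9
imul       -> 19 6 -36
idiv       -> 19 0
ineg       -> 19 0
isub       -> 19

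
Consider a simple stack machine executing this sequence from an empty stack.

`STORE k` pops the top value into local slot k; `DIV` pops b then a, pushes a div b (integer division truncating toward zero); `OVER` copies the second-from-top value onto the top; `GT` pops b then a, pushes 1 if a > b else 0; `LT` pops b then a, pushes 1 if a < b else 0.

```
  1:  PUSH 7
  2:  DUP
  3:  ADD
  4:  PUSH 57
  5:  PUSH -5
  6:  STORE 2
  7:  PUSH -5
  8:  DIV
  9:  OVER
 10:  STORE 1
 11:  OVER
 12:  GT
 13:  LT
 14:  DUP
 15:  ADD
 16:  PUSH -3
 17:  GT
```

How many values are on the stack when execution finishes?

PUSH 7   [7]
DUP      [7, 7]
ADD      [14]
PUSH 57  [14, 57]
PUSH -5  [14, 57, -5]
STORE 2  [14, 57]
PUSH -5  [14, 57, -5]
DIV      [14, -11]
OVER     [14, -11, 14]
STORE 1  [14, -11]
OVER     [14, -11, 14]
GT       [14, 0]
LT       [0]
DUP      [0, 0]
ADD      [0]
PUSH -3  [0, -3]
GT       [1]

1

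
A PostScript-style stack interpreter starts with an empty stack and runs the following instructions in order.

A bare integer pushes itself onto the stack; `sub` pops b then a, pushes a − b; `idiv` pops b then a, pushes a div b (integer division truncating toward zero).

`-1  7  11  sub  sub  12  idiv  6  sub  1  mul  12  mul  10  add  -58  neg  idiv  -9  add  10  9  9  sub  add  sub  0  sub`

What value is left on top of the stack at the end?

-1   -> [-1]
7    -> [-1, 7]
11   -> [-1, 7, 11]
sub  -> [-1, -4]
sub  -> [3]
12   -> [3, 12]
idiv -> [0]
6    -> [0, 6]
sub  -> [-6]
1    -> [-6, 1]
mul  -> [-6]
12   -> [-6, 12]
mul  -> [-72]
10   -> [-72, 10]
add  -> [-62]
-58  -> [-62, -58]
neg  -> [-62, 58]
idiv -> [-1]
-9   -> [-1, -9]
add  -> [-10]
10   -> [-10, 10]
9    -> [-10, 10, 9]
9    -> [-10, 10, 9, 9]
sub  -> [-10, 10, 0]
add  -> [-10, 10]
sub  -> [-20]
0    -> [-20, 0]
sub  -> [-20]

-20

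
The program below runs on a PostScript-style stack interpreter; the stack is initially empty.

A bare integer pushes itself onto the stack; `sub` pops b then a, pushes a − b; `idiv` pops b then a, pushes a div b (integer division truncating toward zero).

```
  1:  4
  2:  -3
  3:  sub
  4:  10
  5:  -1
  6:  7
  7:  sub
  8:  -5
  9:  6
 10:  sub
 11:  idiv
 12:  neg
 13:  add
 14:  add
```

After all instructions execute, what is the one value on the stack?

17

4    -> [4]
-3   -> [4, -3]
sub  -> [7]
10   -> [7, 10]
-1   -> [7, 10, -1]
7    -> [7, 10, -1, 7]
sub  -> [7, 10, -8]
-5   -> [7, 10, -8, -5]
6    -> [7, 10, -8, -5, 6]
sub  -> [7, 10, -8, -11]
idiv -> [7, 10, 0]
neg  -> [7, 10, 0]
add  -> [7, 10]
add  -> [17]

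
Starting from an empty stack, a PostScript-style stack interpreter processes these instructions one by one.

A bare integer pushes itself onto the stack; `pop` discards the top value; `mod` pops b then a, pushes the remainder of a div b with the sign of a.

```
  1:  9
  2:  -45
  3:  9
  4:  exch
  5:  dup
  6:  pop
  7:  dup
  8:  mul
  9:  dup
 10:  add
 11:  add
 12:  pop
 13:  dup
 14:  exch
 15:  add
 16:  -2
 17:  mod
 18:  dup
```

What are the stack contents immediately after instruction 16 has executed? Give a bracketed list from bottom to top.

[18, -2]

9     9
-45   9 -45
9     9 -45 9
exch  9 9 -45
dup   9 9 -45 -45
pop   9 9 -45
dup   9 9 -45 -45
mul   9 9 2025
dup   9 9 2025 2025
add   9 9 4050
add   9 4059
pop   9
dup   9 9
exch  9 9
add   18
-2    18 -2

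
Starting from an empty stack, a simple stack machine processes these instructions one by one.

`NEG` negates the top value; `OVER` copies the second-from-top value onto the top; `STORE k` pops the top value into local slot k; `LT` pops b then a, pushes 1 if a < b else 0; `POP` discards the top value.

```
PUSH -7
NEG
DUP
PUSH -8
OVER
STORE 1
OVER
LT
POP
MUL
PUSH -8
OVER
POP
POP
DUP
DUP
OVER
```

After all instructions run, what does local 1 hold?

7

PUSH -7 : -7
NEG     : 7
DUP     : 7 7
PUSH -8 : 7 7 -8
OVER    : 7 7 -8 7
STORE 1 : 7 7 -8
OVER    : 7 7 -8 7
LT      : 7 7 1
POP     : 7 7
MUL     : 49
PUSH -8 : 49 -8
OVER    : 49 -8 49
POP     : 49 -8
POP     : 49
DUP     : 49 49
DUP     : 49 49 49
OVER    : 49 49 49 49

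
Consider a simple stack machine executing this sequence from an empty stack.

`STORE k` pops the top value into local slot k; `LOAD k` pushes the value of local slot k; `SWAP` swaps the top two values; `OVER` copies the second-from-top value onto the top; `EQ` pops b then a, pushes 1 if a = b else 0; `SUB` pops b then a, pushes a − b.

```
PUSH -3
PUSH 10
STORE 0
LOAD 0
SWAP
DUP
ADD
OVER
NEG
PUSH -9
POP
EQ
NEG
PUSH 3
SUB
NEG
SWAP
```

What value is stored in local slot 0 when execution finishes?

PUSH -3 -> -3
PUSH 10 -> -3 10
STORE 0 -> -3
LOAD 0  -> -3 10
SWAP    -> 10 -3
DUP     -> 10 -3 -3
ADD     -> 10 -6
OVER    -> 10 -6 10
NEG     -> 10 -6 -10
PUSH -9 -> 10 -6 -10 -9
POP     -> 10 -6 -10
EQ      -> 10 0
NEG     -> 10 0
PUSH 3  -> 10 0 3
SUB     -> 10 -3
NEG     -> 10 3
SWAP    -> 3 10

10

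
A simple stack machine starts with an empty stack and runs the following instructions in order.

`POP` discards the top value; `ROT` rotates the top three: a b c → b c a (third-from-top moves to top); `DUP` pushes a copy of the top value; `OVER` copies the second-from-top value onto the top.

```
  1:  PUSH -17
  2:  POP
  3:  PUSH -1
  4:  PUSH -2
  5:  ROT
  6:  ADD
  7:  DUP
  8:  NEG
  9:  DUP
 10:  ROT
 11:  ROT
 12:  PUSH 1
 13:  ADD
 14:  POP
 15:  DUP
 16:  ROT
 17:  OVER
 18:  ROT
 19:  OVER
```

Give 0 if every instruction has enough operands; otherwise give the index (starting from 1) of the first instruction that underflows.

PUSH -17  [-17]
POP       []
PUSH -1   [-1]
PUSH -2   [-1, -2]
ROT  — needs 3 operands, stack has 2 → underflow

5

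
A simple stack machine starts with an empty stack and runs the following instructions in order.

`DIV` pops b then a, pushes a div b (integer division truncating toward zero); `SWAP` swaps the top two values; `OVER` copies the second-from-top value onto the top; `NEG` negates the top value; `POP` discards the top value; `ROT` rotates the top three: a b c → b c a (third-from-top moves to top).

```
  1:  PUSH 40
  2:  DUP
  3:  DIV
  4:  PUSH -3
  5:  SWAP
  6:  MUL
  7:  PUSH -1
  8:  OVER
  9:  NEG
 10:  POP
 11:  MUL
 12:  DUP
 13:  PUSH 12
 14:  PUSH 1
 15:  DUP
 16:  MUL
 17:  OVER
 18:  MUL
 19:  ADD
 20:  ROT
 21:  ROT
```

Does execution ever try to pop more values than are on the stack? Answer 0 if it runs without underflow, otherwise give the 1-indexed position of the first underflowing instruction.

PUSH 40 : [40]
DUP     : [40, 40]
DIV     : [1]
PUSH -3 : [1, -3]
SWAP    : [-3, 1]
MUL     : [-3]
PUSH -1 : [-3, -1]
OVER    : [-3, -1, -3]
NEG     : [-3, -1, 3]
POP     : [-3, -1]
MUL     : [3]
DUP     : [3, 3]
PUSH 12 : [3, 3, 12]
PUSH 1  : [3, 3, 12, 1]
DUP     : [3, 3, 12, 1, 1]
MUL     : [3, 3, 12, 1]
OVER    : [3, 3, 12, 1, 12]
MUL     : [3, 3, 12, 12]
ADD     : [3, 3, 24]
ROT     : [3, 24, 3]
ROT     : [24, 3, 3]

0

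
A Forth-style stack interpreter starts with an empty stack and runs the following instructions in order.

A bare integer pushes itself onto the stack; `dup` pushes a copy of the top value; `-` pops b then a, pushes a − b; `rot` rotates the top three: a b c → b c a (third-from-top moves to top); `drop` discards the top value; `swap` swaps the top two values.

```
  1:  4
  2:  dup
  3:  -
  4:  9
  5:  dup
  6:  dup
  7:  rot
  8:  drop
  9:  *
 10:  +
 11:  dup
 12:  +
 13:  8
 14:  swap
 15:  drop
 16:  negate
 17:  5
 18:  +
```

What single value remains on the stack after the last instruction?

-3

4       4
dup     4 4
-       0
9       0 9
dup     0 9 9
dup     0 9 9 9
rot     0 9 9 9
drop    0 9 9
*       0 81
+       81
dup     81 81
+       162
8       162 8
swap    8 162
drop    8
negate  -8
5       -8 5
+       -3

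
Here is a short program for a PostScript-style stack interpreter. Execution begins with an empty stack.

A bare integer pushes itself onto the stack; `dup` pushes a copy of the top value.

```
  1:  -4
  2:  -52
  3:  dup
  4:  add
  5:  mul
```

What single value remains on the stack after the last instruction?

416

-4  -> -4
-52 -> -4 -52
dup -> -4 -52 -52
add -> -4 -104
mul -> 416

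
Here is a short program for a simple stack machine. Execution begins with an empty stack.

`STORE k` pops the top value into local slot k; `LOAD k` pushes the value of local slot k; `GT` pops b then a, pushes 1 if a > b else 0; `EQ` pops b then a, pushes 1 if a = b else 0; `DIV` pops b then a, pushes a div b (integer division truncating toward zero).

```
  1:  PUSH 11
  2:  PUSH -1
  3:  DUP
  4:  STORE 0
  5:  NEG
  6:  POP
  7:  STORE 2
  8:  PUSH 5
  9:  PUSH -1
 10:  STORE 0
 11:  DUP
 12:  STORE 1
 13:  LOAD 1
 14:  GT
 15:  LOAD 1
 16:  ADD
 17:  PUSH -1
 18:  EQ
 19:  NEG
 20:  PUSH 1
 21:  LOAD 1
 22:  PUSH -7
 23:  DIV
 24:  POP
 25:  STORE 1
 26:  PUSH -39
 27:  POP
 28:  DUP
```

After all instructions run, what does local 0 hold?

PUSH 11  → [11]
PUSH -1  → [11, -1]
DUP      → [11, -1, -1]
STORE 0  → [11, -1]
NEG      → [11, 1]
POP      → [11]
STORE 2  → []
PUSH 5   → [5]
PUSH -1  → [5, -1]
STORE 0  → [5]
DUP      → [5, 5]
STORE 1  → [5]
LOAD 1   → [5, 5]
GT       → [0]
LOAD 1   → [0, 5]
ADD      → [5]
PUSH -1  → [5, -1]
EQ       → [0]
NEG      → [0]
PUSH 1   → [0, 1]
LOAD 1   → [0, 1, 5]
PUSH -7  → [0, 1, 5, -7]
DIV      → [0, 1, 0]
POP      → [0, 1]
STORE 1  → [0]
PUSH -39 → [0, -39]
POP      → [0]
DUP      → [0, 0]

-1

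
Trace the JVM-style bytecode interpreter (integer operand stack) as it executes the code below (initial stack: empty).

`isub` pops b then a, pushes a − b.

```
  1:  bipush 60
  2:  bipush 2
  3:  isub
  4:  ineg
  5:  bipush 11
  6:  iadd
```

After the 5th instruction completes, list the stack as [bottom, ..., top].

[-58, 11]

bipush 60  60
bipush 2   60 2
isub       58
ineg       -58
bipush 11  -58 11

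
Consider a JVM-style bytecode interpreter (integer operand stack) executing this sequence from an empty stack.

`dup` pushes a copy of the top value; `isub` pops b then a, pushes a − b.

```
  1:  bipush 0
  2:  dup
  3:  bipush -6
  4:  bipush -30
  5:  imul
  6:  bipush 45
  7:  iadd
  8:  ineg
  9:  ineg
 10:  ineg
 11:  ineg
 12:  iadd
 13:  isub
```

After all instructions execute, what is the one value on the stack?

-225

bipush 0   -> 0
dup        -> 0 0
bipush -6  -> 0 0 -6
bipush -30 -> 0 0 -6 -30
imul       -> 0 0 180
bipush 45  -> 0 0 180 45
iadd       -> 0 0 225
ineg       -> 0 0 -225
ineg       -> 0 0 225
ineg       -> 0 0 -225
ineg       -> 0 0 225
iadd       -> 0 225
isub       -> -225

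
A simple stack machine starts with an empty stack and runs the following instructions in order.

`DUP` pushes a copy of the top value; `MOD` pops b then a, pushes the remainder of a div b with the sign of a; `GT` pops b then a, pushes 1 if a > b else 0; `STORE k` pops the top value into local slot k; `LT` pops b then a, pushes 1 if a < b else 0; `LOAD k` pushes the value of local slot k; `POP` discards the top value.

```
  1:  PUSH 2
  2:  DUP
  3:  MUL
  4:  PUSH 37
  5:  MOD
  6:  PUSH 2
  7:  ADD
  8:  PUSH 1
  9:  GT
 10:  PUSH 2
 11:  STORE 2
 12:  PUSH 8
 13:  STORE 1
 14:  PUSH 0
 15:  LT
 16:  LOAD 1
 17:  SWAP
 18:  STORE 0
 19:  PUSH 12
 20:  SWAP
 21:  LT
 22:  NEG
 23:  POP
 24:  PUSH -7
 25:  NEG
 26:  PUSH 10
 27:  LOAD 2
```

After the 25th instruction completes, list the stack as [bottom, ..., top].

PUSH 2  -> 2
DUP     -> 2 2
MUL     -> 4
PUSH 37 -> 4 37
MOD     -> 4
PUSH 2  -> 4 2
ADD     -> 6
PUSH 1  -> 6 1
GT      -> 1
PUSH 2  -> 1 2
STORE 2 -> 1
PUSH 8  -> 1 8
STORE 1 -> 1
PUSH 0  -> 1 0
LT      -> 0
LOAD 1  -> 0 8
SWAP    -> 8 0
STORE 0 -> 8
PUSH 12 -> 8 12
SWAP    -> 12 8
LT      -> 0
NEG     -> 0
POP     -> (empty)
PUSH -7 -> -7
NEG     -> 7

[7]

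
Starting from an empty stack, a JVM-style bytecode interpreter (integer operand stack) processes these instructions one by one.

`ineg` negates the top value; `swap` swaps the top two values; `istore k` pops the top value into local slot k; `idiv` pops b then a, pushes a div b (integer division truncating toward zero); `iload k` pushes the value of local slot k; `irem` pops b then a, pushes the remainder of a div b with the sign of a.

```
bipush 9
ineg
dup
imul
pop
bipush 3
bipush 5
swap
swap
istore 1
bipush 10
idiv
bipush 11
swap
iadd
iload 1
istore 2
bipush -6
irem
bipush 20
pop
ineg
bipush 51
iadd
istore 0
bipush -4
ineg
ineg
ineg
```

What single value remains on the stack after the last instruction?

bipush 9  : [9]
ineg      : [-9]
dup       : [-9, -9]
imul      : [81]
pop       : []
bipush 3  : [3]
bipush 5  : [3, 5]
swap      : [5, 3]
swap      : [3, 5]
istore 1  : [3]
bipush 10 : [3, 10]
idiv      : [0]
bipush 11 : [0, 11]
swap      : [11, 0]
iadd      : [11]
iload 1   : [11, 5]
istore 2  : [11]
bipush -6 : [11, -6]
irem      : [5]
bipush 20 : [5, 20]
pop       : [5]
ineg      : [-5]
bipush 51 : [-5, 51]
iadd      : [46]
istore 0  : []
bipush -4 : [-4]
ineg      : [4]
ineg      : [-4]
ineg      : [4]

4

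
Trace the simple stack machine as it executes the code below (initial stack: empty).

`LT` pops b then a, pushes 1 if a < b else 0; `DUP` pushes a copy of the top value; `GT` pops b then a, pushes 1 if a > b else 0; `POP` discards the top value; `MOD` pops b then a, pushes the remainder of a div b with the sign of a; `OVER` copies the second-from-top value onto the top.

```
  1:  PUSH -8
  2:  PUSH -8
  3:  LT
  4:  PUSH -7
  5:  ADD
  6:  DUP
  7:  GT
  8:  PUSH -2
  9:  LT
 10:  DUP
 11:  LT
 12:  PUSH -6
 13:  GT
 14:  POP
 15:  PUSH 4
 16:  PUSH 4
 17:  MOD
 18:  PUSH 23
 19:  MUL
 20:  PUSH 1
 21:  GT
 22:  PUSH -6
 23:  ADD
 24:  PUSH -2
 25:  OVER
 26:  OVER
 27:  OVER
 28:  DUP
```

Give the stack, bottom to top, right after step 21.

PUSH -8 : -8
PUSH -8 : -8 -8
LT      : 0
PUSH -7 : 0 -7
ADD     : -7
DUP     : -7 -7
GT      : 0
PUSH -2 : 0 -2
LT      : 0
DUP     : 0 0
LT      : 0
PUSH -6 : 0 -6
GT      : 1
POP     : (empty)
PUSH 4  : 4
PUSH 4  : 4 4
MOD     : 0
PUSH 23 : 0 23
MUL     : 0
PUSH 1  : 0 1
GT      : 0

[0]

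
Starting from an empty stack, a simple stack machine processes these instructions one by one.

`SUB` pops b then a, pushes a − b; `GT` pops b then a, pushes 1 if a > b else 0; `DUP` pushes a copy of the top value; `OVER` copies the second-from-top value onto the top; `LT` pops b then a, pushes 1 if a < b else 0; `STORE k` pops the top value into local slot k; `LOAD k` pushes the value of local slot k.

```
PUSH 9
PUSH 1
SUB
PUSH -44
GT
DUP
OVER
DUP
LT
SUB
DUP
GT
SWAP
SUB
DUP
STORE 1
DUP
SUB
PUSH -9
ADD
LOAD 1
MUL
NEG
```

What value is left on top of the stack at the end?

-9

PUSH 9   : [9]
PUSH 1   : [9, 1]
SUB      : [8]
PUSH -44 : [8, -44]
GT       : [1]
DUP      : [1, 1]
OVER     : [1, 1, 1]
DUP      : [1, 1, 1, 1]
LT       : [1, 1, 0]
SUB      : [1, 1]
DUP      : [1, 1, 1]
GT       : [1, 0]
SWAP     : [0, 1]
SUB      : [-1]
DUP      : [-1, -1]
STORE 1  : [-1]
DUP      : [-1, -1]
SUB      : [0]
PUSH -9  : [0, -9]
ADD      : [-9]
LOAD 1   : [-9, -1]
MUL      : [9]
NEG      : [-9]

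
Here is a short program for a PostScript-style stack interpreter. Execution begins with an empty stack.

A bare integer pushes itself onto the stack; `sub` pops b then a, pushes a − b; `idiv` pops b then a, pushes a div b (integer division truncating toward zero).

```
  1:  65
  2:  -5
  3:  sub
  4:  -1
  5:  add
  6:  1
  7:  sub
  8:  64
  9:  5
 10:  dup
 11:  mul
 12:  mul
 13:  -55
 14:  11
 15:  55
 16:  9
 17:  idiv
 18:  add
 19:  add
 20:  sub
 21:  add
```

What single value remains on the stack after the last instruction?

1706

65   -> [65]
-5   -> [65, -5]
sub  -> [70]
-1   -> [70, -1]
add  -> [69]
1    -> [69, 1]
sub  -> [68]
64   -> [68, 64]
5    -> [68, 64, 5]
dup  -> [68, 64, 5, 5]
mul  -> [68, 64, 25]
mul  -> [68, 1600]
-55  -> [68, 1600, -55]
11   -> [68, 1600, -55, 11]
55   -> [68, 1600, -55, 11, 55]
9    -> [68, 1600, -55, 11, 55, 9]
idiv -> [68, 1600, -55, 11, 6]
add  -> [68, 1600, -55, 17]
add  -> [68, 1600, -38]
sub  -> [68, 1638]
add  -> [1706]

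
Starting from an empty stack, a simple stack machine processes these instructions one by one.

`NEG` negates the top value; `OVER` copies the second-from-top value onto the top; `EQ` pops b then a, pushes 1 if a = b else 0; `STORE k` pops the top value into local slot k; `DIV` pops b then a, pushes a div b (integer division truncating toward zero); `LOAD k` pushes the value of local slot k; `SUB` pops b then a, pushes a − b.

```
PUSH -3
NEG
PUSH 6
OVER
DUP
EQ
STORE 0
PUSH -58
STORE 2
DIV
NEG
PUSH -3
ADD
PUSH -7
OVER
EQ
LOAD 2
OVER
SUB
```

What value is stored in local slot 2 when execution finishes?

-58

PUSH -3  -> -3
NEG      -> 3
PUSH 6   -> 3 6
OVER     -> 3 6 3
DUP      -> 3 6 3 3
EQ       -> 3 6 1
STORE 0  -> 3 6
PUSH -58 -> 3 6 -58
STORE 2  -> 3 6
DIV      -> 0
NEG      -> 0
PUSH -3  -> 0 -3
ADD      -> -3
PUSH -7  -> -3 -7
OVER     -> -3 -7 -3
EQ       -> -3 0
LOAD 2   -> -3 0 -58
OVER     -> -3 0 -58 0
SUB      -> -3 0 -58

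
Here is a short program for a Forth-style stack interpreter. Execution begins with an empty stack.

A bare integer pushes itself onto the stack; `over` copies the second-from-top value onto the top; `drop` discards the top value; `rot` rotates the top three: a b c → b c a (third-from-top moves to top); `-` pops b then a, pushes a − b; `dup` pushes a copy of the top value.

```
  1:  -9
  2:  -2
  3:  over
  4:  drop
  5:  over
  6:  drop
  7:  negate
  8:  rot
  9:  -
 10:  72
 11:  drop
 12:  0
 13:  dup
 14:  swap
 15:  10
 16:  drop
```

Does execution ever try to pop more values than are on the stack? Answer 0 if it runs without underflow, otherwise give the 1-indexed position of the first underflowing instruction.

8

-9     → -9
-2     → -9 -2
over   → -9 -2 -9
drop   → -9 -2
over   → -9 -2 -9
drop   → -9 -2
negate → -9 2
rot  — needs 3 operands, stack has 2 → underflow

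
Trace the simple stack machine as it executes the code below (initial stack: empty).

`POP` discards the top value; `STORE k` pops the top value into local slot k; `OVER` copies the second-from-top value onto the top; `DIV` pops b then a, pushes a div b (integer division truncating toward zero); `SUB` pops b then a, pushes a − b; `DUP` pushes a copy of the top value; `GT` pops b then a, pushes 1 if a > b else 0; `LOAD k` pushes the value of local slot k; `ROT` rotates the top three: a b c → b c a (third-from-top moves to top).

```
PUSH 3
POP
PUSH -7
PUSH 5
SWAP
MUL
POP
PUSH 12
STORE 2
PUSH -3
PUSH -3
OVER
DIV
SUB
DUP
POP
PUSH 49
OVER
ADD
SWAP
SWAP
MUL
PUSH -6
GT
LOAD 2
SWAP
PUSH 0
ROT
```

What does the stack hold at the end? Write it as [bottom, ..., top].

[0, 0, 12]

PUSH 3  -> 3
POP     -> (empty)
PUSH -7 -> -7
PUSH 5  -> -7 5
SWAP    -> 5 -7
MUL     -> -35
POP     -> (empty)
PUSH 12 -> 12
STORE 2 -> (empty)
PUSH -3 -> -3
PUSH -3 -> -3 -3
OVER    -> -3 -3 -3
DIV     -> -3 1
SUB     -> -4
DUP     -> -4 -4
POP     -> -4
PUSH 49 -> -4 49
OVER    -> -4 49 -4
ADD     -> -4 45
SWAP    -> 45 -4
SWAP    -> -4 45
MUL     -> -180
PUSH -6 -> -180 -6
GT      -> 0
LOAD 2  -> 0 12
SWAP    -> 12 0
PUSH 0  -> 12 0 0
ROT     -> 0 0 12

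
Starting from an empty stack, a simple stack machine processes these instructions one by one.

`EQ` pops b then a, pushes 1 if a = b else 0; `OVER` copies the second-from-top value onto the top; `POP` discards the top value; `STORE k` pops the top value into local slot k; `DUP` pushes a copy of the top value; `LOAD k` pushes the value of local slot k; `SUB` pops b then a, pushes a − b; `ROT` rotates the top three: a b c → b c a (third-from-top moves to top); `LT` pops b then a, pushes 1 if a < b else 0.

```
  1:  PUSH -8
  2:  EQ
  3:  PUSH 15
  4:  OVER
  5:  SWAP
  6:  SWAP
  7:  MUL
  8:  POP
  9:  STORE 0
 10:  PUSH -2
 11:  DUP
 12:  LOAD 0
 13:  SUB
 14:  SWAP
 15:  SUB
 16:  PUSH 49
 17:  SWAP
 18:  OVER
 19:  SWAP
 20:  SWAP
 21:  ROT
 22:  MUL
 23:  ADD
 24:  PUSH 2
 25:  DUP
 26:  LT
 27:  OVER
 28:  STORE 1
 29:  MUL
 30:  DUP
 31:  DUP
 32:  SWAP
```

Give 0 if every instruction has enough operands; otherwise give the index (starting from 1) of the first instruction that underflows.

2

PUSH -8 -> [-8]
EQ  — needs 2 operands, stack has 1 → underflow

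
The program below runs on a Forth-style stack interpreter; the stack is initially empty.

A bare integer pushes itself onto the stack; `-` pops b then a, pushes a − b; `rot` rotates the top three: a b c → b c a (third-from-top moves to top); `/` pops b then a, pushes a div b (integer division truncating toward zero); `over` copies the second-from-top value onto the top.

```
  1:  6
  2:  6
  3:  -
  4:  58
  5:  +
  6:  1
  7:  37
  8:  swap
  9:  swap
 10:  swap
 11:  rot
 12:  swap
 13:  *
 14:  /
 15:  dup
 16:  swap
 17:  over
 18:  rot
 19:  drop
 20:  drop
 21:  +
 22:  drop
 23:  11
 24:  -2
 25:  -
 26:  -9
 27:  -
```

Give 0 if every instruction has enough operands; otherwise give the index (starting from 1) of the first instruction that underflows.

6    -> [6]
6    -> [6, 6]
-    -> [0]
58   -> [0, 58]
+    -> [58]
1    -> [58, 1]
37   -> [58, 1, 37]
swap -> [58, 37, 1]
swap -> [58, 1, 37]
swap -> [58, 37, 1]
rot  -> [37, 1, 58]
swap -> [37, 58, 1]
*    -> [37, 58]
/    -> [0]
dup  -> [0, 0]
swap -> [0, 0]
over -> [0, 0, 0]
rot  -> [0, 0, 0]
drop -> [0, 0]
drop -> [0]
+  — needs 2 operands, stack has 1 → underflow

21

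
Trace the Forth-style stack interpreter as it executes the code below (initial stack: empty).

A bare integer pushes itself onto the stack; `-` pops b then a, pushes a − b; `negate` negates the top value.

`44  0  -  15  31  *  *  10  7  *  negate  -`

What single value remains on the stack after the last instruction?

20530

44      44
0       44 0
-       44
15      44 15
31      44 15 31
*       44 465
*       20460
10      20460 10
7       20460 10 7
*       20460 70
negate  20460 -70
-       20530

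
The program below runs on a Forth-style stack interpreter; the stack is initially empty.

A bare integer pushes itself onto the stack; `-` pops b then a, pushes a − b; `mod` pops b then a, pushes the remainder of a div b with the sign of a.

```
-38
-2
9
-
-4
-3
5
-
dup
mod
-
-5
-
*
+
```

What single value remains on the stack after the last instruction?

-38  [-38]
-2   [-38, -2]
9    [-38, -2, 9]
-    [-38, -11]
-4   [-38, -11, -4]
-3   [-38, -11, -4, -3]
5    [-38, -11, -4, -3, 5]
-    [-38, -11, -4, -8]
dup  [-38, -11, -4, -8, -8]
mod  [-38, -11, -4, 0]
-    [-38, -11, -4]
-5   [-38, -11, -4, -5]
-    [-38, -11, 1]
*    [-38, -11]
+    [-49]

-49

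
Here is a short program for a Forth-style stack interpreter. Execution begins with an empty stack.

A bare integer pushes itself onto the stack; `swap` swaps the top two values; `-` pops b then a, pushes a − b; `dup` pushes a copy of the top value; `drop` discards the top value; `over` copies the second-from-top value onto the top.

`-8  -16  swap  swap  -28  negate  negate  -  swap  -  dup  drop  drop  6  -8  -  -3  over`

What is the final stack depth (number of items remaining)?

-8     : [-8]
-16    : [-8, -16]
swap   : [-16, -8]
swap   : [-8, -16]
-28    : [-8, -16, -28]
negate : [-8, -16, 28]
negate : [-8, -16, -28]
-      : [-8, 12]
swap   : [12, -8]
-      : [20]
dup    : [20, 20]
drop   : [20]
drop   : []
6      : [6]
-8     : [6, -8]
-      : [14]
-3     : [14, -3]
over   : [14, -3, 14]

3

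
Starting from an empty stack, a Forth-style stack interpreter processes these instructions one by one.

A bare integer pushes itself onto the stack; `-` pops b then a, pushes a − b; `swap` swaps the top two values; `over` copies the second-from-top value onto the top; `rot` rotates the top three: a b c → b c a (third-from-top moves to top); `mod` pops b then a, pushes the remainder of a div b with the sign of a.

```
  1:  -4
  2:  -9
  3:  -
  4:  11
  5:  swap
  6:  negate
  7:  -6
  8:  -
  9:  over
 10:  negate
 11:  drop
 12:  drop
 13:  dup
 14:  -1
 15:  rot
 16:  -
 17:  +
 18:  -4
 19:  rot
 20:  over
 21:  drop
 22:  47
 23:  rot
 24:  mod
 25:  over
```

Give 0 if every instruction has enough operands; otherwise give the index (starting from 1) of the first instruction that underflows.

19

-4     : -4
-9     : -4 -9
-      : 5
11     : 5 11
swap   : 11 5
negate : 11 -5
-6     : 11 -5 -6
-      : 11 1
over   : 11 1 11
negate : 11 1 -11
drop   : 11 1
drop   : 11
dup    : 11 11
-1     : 11 11 -1
rot    : 11 -1 11
-      : 11 -12
+      : -1
-4     : -1 -4
rot  — needs 3 operands, stack has 2 → underflow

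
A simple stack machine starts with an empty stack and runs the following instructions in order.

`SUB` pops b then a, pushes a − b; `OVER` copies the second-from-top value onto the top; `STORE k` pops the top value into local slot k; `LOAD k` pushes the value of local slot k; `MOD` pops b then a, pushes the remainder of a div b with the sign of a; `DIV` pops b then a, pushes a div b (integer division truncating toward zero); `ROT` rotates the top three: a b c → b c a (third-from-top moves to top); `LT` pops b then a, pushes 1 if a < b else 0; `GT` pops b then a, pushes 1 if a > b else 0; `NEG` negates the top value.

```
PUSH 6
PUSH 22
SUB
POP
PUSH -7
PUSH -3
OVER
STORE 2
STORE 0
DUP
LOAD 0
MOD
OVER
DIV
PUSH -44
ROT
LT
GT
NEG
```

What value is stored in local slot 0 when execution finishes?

PUSH 6   -> [6]
PUSH 22  -> [6, 22]
SUB      -> [-16]
POP      -> []
PUSH -7  -> [-7]
PUSH -3  -> [-7, -3]
OVER     -> [-7, -3, -7]
STORE 2  -> [-7, -3]
STORE 0  -> [-7]
DUP      -> [-7, -7]
LOAD 0   -> [-7, -7, -3]
MOD      -> [-7, -1]
OVER     -> [-7, -1, -7]
DIV      -> [-7, 0]
PUSH -44 -> [-7, 0, -44]
ROT      -> [0, -44, -7]
LT       -> [0, 1]
GT       -> [0]
NEG      -> [0]

-3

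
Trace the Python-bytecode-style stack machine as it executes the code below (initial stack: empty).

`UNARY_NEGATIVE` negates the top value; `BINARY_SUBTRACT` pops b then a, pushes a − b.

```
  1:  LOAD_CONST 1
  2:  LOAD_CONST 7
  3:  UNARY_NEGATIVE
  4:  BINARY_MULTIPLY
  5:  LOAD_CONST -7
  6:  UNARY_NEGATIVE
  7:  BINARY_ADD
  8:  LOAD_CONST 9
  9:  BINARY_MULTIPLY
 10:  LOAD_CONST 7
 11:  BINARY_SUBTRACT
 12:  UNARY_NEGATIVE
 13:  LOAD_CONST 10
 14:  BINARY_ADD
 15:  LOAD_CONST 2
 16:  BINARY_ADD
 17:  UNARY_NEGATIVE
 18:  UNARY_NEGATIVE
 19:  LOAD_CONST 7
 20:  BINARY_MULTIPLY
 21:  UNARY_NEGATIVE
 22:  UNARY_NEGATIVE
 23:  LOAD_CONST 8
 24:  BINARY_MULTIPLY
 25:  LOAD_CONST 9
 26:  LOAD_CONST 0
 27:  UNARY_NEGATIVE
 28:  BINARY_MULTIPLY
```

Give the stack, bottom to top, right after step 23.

[133, 8]

LOAD_CONST 1    -> 1
LOAD_CONST 7    -> 1 7
UNARY_NEGATIVE  -> 1 -7
BINARY_MULTIPLY -> -7
LOAD_CONST -7   -> -7 -7
UNARY_NEGATIVE  -> -7 7
BINARY_ADD      -> 0
LOAD_CONST 9    -> 0 9
BINARY_MULTIPLY -> 0
LOAD_CONST 7    -> 0 7
BINARY_SUBTRACT -> -7
UNARY_NEGATIVE  -> 7
LOAD_CONST 10   -> 7 10
BINARY_ADD      -> 17
LOAD_CONST 2    -> 17 2
BINARY_ADD      -> 19
UNARY_NEGATIVE  -> -19
UNARY_NEGATIVE  -> 19
LOAD_CONST 7    -> 19 7
BINARY_MULTIPLY -> 133
UNARY_NEGATIVE  -> -133
UNARY_NEGATIVE  -> 133
LOAD_CONST 8    -> 133 8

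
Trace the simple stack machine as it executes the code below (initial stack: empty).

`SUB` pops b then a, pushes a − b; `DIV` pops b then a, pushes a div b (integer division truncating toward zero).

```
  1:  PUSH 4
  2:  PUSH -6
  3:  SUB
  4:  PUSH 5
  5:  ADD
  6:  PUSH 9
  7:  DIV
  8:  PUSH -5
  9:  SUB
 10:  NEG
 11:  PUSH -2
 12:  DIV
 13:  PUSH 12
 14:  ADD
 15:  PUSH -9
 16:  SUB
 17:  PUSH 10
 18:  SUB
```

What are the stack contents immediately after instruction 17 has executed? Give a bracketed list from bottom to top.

PUSH 4   [4]
PUSH -6  [4, -6]
SUB      [10]
PUSH 5   [10, 5]
ADD      [15]
PUSH 9   [15, 9]
DIV      [1]
PUSH -5  [1, -5]
SUB      [6]
NEG      [-6]
PUSH -2  [-6, -2]
DIV      [3]
PUSH 12  [3, 12]
ADD      [15]
PUSH -9  [15, -9]
SUB      [24]
PUSH 10  [24, 10]

[24, 10]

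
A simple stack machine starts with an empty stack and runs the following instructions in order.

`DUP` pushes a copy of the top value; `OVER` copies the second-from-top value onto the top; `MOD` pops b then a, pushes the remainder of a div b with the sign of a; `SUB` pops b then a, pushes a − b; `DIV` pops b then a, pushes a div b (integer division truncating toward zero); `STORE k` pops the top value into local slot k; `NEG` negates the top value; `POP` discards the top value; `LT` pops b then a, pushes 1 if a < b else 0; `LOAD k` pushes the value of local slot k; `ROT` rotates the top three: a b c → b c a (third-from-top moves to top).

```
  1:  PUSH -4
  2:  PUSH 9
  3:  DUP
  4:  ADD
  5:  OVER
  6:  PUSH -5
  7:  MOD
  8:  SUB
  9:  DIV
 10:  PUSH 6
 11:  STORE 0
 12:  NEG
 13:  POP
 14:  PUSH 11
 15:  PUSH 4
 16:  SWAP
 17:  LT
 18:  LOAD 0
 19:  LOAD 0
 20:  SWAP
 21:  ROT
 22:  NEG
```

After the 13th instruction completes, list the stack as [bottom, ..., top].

PUSH -4 -> [-4]
PUSH 9  -> [-4, 9]
DUP     -> [-4, 9, 9]
ADD     -> [-4, 18]
OVER    -> [-4, 18, -4]
PUSH -5 -> [-4, 18, -4, -5]
MOD     -> [-4, 18, -4]
SUB     -> [-4, 22]
DIV     -> [0]
PUSH 6  -> [0, 6]
STORE 0 -> [0]
NEG     -> [0]
POP     -> []

[]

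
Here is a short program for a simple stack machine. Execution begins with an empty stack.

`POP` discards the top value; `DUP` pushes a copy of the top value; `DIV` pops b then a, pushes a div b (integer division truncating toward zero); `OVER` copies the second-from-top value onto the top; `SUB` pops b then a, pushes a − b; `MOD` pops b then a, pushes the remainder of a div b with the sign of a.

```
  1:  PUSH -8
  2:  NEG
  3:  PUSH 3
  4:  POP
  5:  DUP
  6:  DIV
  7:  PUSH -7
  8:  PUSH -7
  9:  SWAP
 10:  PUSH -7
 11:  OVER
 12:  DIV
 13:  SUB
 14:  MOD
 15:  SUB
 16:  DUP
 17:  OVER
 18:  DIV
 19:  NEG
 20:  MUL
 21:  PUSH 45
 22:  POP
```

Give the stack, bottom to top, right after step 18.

[8, 1]

PUSH -8 : -8
NEG     : 8
PUSH 3  : 8 3
POP     : 8
DUP     : 8 8
DIV     : 1
PUSH -7 : 1 -7
PUSH -7 : 1 -7 -7
SWAP    : 1 -7 -7
PUSH -7 : 1 -7 -7 -7
OVER    : 1 -7 -7 -7 -7
DIV     : 1 -7 -7 1
SUB     : 1 -7 -8
MOD     : 1 -7
SUB     : 8
DUP     : 8 8
OVER    : 8 8 8
DIV     : 8 1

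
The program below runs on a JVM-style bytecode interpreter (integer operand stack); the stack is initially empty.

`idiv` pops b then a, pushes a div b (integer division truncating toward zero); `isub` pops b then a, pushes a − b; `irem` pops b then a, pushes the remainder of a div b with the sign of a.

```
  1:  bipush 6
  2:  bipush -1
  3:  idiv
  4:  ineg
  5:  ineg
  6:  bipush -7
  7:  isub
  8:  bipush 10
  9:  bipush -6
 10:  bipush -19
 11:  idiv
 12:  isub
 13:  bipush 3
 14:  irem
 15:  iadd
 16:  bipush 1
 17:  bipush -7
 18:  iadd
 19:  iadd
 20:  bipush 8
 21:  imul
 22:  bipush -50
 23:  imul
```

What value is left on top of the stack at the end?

bipush 6   -> 6
bipush -1  -> 6 -1
idiv       -> -6
ineg       -> 6
ineg       -> -6
bipush -7  -> -6 -7
isub       -> 1
bipush 10  -> 1 10
bipush -6  -> 1 10 -6
bipush -19 -> 1 10 -6 -19
idiv       -> 1 10 0
isub       -> 1 10
bipush 3   -> 1 10 3
irem       -> 1 1
iadd       -> 2
bipush 1   -> 2 1
bipush -7  -> 2 1 -7
iadd       -> 2 -6
iadd       -> -4
bipush 8   -> -4 8
imul       -> -32
bipush -50 -> -32 -50
imul       -> 1600

1600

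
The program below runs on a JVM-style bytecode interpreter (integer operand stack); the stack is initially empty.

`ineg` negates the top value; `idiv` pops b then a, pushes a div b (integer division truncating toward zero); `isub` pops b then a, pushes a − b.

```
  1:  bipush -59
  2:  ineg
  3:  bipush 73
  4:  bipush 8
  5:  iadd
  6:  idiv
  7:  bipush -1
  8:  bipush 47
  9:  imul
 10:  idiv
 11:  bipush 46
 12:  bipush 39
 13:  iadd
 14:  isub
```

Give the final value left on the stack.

bipush -59 -> -59
ineg       -> 59
bipush 73  -> 59 73
bipush 8   -> 59 73 8
iadd       -> 59 81
idiv       -> 0
bipush -1  -> 0 -1
bipush 47  -> 0 -1 47
imul       -> 0 -47
idiv       -> 0
bipush 46  -> 0 46
bipush 39  -> 0 46 39
iadd       -> 0 85
isub       -> -85

-85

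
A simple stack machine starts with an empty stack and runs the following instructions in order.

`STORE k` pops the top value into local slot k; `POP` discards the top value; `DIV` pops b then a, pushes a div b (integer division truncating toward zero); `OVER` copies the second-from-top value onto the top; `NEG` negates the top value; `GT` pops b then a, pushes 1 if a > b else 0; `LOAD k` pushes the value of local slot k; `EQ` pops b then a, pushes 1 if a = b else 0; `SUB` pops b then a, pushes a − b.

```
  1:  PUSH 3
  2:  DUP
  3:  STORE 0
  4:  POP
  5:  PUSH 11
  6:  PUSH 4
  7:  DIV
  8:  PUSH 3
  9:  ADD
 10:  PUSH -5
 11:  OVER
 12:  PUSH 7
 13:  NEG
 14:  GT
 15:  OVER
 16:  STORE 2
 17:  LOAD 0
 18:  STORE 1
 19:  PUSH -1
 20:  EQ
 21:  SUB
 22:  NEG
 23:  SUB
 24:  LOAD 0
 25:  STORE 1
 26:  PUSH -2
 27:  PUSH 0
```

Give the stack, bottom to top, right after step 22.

PUSH 3  : [3]
DUP     : [3, 3]
STORE 0 : [3]
POP     : []
PUSH 11 : [11]
PUSH 4  : [11, 4]
DIV     : [2]
PUSH 3  : [2, 3]
ADD     : [5]
PUSH -5 : [5, -5]
OVER    : [5, -5, 5]
PUSH 7  : [5, -5, 5, 7]
NEG     : [5, -5, 5, -7]
GT      : [5, -5, 1]
OVER    : [5, -5, 1, -5]
STORE 2 : [5, -5, 1]
LOAD 0  : [5, -5, 1, 3]
STORE 1 : [5, -5, 1]
PUSH -1 : [5, -5, 1, -1]
EQ      : [5, -5, 0]
SUB     : [5, -5]
NEG     : [5, 5]

[5, 5]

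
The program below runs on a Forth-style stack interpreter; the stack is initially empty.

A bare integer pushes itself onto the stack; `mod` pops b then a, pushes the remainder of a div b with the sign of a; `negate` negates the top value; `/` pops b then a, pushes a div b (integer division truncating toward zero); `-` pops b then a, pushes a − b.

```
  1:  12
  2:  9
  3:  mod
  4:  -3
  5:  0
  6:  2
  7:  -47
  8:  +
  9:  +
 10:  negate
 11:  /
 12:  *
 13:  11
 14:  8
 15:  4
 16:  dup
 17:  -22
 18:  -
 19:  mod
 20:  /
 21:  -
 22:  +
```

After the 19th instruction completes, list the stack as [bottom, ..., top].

12      12
9       12 9
mod     3
-3      3 -3
0       3 -3 0
2       3 -3 0 2
-47     3 -3 0 2 -47
+       3 -3 0 -45
+       3 -3 -45
negate  3 -3 45
/       3 0
*       0
11      0 11
8       0 11 8
4       0 11 8 4
dup     0 11 8 4 4
-22     0 11 8 4 4 -22
-       0 11 8 4 26
mod     0 11 8 4

[0, 11, 8, 4]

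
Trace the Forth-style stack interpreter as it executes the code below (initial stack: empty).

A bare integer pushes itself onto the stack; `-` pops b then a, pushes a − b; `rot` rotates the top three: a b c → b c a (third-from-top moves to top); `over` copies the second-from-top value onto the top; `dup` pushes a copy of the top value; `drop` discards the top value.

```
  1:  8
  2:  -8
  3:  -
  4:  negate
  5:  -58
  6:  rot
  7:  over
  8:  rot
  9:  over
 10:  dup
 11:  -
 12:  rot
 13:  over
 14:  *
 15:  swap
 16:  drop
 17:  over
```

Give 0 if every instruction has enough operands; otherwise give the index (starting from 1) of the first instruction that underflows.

6

8      → 8
-8     → 8 -8
-      → 16
negate → -16
-58    → -16 -58
rot  — needs 3 operands, stack has 2 → underflow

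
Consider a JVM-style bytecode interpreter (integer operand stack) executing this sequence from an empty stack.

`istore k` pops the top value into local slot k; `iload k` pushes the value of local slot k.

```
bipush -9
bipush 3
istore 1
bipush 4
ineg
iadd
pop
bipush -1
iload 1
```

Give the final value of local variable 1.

3

bipush -9 : -9
bipush 3  : -9 3
istore 1  : -9
bipush 4  : -9 4
ineg      : -9 -4
iadd      : -13
pop       : (empty)
bipush -1 : -1
iload 1   : -1 3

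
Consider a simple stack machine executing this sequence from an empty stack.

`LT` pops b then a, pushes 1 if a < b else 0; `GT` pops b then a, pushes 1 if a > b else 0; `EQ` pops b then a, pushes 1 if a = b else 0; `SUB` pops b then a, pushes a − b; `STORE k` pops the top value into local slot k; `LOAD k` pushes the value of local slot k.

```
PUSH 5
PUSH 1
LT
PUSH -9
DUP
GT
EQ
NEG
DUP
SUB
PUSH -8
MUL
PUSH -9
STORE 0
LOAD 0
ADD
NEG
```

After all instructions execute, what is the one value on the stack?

PUSH 5  → [5]
PUSH 1  → [5, 1]
LT      → [0]
PUSH -9 → [0, -9]
DUP     → [0, -9, -9]
GT      → [0, 0]
EQ      → [1]
NEG     → [-1]
DUP     → [-1, -1]
SUB     → [0]
PUSH -8 → [0, -8]
MUL     → [0]
PUSH -9 → [0, -9]
STORE 0 → [0]
LOAD 0  → [0, -9]
ADD     → [-9]
NEG     → [9]

9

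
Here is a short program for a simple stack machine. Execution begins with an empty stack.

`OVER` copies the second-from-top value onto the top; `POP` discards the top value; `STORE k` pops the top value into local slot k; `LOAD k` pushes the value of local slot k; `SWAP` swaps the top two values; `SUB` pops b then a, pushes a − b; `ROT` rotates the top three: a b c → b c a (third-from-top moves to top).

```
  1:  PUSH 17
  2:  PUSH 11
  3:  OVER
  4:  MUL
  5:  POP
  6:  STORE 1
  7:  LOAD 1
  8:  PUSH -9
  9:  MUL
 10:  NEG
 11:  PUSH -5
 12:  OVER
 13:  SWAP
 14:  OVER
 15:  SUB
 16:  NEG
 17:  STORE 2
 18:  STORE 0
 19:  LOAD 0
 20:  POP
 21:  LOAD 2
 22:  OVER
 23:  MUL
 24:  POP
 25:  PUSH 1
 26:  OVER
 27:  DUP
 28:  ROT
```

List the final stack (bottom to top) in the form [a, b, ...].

[153, 153, 153, 1]

PUSH 17 : 17
PUSH 11 : 17 11
OVER    : 17 11 17
MUL     : 17 187
POP     : 17
STORE 1 : (empty)
LOAD 1  : 17
PUSH -9 : 17 -9
MUL     : -153
NEG     : 153
PUSH -5 : 153 -5
OVER    : 153 -5 153
SWAP    : 153 153 -5
OVER    : 153 153 -5 153
SUB     : 153 153 -158
NEG     : 153 153 158
STORE 2 : 153 153
STORE 0 : 153
LOAD 0  : 153 153
POP     : 153
LOAD 2  : 153 158
OVER    : 153 158 153
MUL     : 153 24174
POP     : 153
PUSH 1  : 153 1
OVER    : 153 1 153
DUP     : 153 1 153 153
ROT     : 153 153 153 1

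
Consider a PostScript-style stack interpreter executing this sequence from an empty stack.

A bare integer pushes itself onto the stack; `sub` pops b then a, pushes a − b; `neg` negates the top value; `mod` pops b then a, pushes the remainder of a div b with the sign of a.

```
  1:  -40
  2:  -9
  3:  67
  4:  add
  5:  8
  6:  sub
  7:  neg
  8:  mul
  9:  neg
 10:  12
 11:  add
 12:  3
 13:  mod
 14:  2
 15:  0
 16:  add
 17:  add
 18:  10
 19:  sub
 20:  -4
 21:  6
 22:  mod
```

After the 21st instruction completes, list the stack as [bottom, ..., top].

[-10, -4, 6]

-40 : [-40]
-9  : [-40, -9]
67  : [-40, -9, 67]
add : [-40, 58]
8   : [-40, 58, 8]
sub : [-40, 50]
neg : [-40, -50]
mul : [2000]
neg : [-2000]
12  : [-2000, 12]
add : [-1988]
3   : [-1988, 3]
mod : [-2]
2   : [-2, 2]
0   : [-2, 2, 0]
add : [-2, 2]
add : [0]
10  : [0, 10]
sub : [-10]
-4  : [-10, -4]
6   : [-10, -4, 6]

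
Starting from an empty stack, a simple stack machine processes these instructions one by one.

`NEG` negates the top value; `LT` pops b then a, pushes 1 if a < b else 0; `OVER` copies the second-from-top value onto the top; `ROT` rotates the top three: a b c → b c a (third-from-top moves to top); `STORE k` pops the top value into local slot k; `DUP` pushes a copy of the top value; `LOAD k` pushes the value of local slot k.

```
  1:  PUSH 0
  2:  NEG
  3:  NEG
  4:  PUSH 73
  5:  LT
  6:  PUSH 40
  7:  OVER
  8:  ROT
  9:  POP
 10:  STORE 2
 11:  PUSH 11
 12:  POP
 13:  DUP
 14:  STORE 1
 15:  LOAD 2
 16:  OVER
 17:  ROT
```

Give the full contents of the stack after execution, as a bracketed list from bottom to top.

[1, 40, 40]

PUSH 0  -> [0]
NEG     -> [0]
NEG     -> [0]
PUSH 73 -> [0, 73]
LT      -> [1]
PUSH 40 -> [1, 40]
OVER    -> [1, 40, 1]
ROT     -> [40, 1, 1]
POP     -> [40, 1]
STORE 2 -> [40]
PUSH 11 -> [40, 11]
POP     -> [40]
DUP     -> [40, 40]
STORE 1 -> [40]
LOAD 2  -> [40, 1]
OVER    -> [40, 1, 40]
ROT     -> [1, 40, 40]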